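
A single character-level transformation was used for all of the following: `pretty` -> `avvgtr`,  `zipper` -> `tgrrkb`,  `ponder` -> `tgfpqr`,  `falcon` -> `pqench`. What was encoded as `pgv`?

ten

Read the word backwards and shift each letter +2.
Undoing it on pgv: shift back: p−2=n, g−2=e, v−2=t → net; then reverse → ten.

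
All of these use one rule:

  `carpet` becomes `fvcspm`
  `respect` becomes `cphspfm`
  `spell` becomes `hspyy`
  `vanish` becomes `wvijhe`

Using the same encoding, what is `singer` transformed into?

This is an affine cipher: with a=0,…,z=25, each position x becomes (5x+21) mod 26.
On singer: s(18)→5·18+21≡7=h; i(8)→5·8+21≡9=j; n(13)→5·13+21≡8=i; g(6)→5·6+21≡25=z; e(4)→5·4+21≡15=p; r(17)→5·17+21≡2=c (all mod 26).

hjizpc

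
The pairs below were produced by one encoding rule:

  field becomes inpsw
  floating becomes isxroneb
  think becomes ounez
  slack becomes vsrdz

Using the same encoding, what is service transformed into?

vpcandp

f(5)→i(8) and i(8)→n(13) fit y≡19x+17 (mod 26); the inverse of 19 mod 26 is 11. Each letter's alphabet position (a=0..z=25) is mapped through 19·x+17 mod 26 — an affine cipher.
For service: s(18)→19·18+17≡21=v; e(4)→19·4+17≡15=p; r(17)→19·17+17≡2=c; v(21)→19·21+17≡0=a; i(8)→19·8+17≡13=n; c(2)→19·2+17≡3=d; e(4)→19·4+17≡15=p (all mod 26).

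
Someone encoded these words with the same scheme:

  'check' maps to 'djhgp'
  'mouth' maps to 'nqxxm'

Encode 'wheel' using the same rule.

The shift increases by 1 at each position, starting from +1: 1, 2, 3, ….
For wheel: w+1=x, h+2=j, e+3=h, e+4=i, l+5=q.

xjhiq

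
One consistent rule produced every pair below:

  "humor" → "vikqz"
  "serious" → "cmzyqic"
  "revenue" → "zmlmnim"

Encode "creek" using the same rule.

h(7)→v(21) and u(20)→i(8) fit y≡3x+0 (mod 26); the inverse of 3 mod 26 is 9. Treating letters as 0–25, the rule is x ↦ 3x + 0 (mod 26).
Applying it to creek: c(2)→3·2+0≡6=g; r(17)→3·17+0≡25=z; e(4)→3·4+0≡12=m; e(4)→3·4+0≡12=m; k(10)→3·10+0≡4=e (all mod 26).

gzmme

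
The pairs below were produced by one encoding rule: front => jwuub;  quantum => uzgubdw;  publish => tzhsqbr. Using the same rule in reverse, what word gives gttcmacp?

In front: f→j is +4, r→w is +5, o→u is +6, n→u is +7 — the shift increases by 1 each position. The shift increases by 1 at each position, starting from +4: 4, 5, 6, ….
Decoding gttcmacp: g−4=c, t−5=o, t−6=n, c−7=v, m−8=e, a−9=r, c−10=s, p−11=e.

converse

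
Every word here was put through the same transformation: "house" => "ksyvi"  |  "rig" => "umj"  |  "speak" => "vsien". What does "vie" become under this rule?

ymi

Vowels shift forward by 4 and consonants shift forward by 3.
Applying it to vie: v(cons)+3=y, i(vowel)+4=m, e(vowel)+4=i.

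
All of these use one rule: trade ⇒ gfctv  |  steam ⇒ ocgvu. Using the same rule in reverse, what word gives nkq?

oil

The output letters match the input read backwards, each shifted +2: trade reversed is edart. Two steps: reverse the string, then apply a Caesar shift of +2.
Decoding nkq: shift back: n−2=l, k−2=i, q−2=o → lio; then reverse → oil.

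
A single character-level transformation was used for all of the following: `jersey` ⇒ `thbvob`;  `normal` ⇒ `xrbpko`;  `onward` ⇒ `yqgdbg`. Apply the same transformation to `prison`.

It's a Vigenère-style cipher with numeric key [10,3]: position i shifts by key[i mod 2].
For prison: p+10=z, r+3=u, i+10=s, s+3=v, o+10=y, n+3=q.

zusvyq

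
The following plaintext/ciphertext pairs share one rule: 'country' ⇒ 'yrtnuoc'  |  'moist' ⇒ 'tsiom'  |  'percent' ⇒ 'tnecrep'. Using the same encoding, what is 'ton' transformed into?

The output letters match the input read backwards: country reversed is yrtnuoc. The word is simply reversed.
On ton: reverse → not.

not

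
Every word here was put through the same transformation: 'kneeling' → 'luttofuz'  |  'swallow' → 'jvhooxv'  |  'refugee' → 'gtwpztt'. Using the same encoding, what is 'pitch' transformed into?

k(10)→l(11) and n(13)→u(20) fit y≡3x+7 (mod 26); the inverse of 3 mod 26 is 9. This is an affine cipher: with a=0,…,z=25, each position x becomes (3x+7) mod 26.
On pitch: p(15)→3·15+7≡0=a; i(8)→3·8+7≡5=f; t(19)→3·19+7≡12=m; c(2)→3·2+7≡13=n; h(7)→3·7+7≡2=c (all mod 26).

afmnc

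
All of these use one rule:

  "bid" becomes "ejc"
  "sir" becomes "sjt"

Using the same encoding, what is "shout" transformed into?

uvpit

Read the word backwards and shift each letter +1.
For shout: reverse → tuohs; then shift: t+1=u, u+1=v, o+1=p, h+1=i, s+1=t.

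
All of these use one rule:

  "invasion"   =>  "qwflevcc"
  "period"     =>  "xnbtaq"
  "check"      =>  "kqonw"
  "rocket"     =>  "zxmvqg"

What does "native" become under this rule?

Each letter shifts forward by (position + 8), i.e. 8, 9, 10, … — the shift grows by one for each successive letter.
Applying it to native: n+8=v, a+9=j, t+10=d, i+11=t, v+12=h, e+13=r.

vjdthr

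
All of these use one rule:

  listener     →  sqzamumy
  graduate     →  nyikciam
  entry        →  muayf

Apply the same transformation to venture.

The shift depends on letter class: consonant l→s is +7, but vowel i→q is +8. Two shifts are in play — +8 for a/e/i/o/u, +7 for every other letter.
Applying it to venture: v(cons)+7=c, e(vowel)+8=m, n(cons)+7=u, t(cons)+7=a, u(vowel)+8=c, r(cons)+7=y, e(vowel)+8=m.

cmuacym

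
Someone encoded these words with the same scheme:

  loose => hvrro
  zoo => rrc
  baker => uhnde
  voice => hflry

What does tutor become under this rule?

urwxw

The output letters match the input read backwards, each shifted +3: loose reversed is esool. Two steps: reverse the string, then apply a Caesar shift of +3.
On tutor: reverse → rotut; then shift: r+3=u, o+3=r, t+3=w, u+3=x, t+3=w.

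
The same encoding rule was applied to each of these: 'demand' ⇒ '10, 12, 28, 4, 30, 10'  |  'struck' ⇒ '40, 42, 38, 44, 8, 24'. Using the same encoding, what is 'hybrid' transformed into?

d(#4)→10 and e(#5)→12: differences scale by 2, so n = 2·pos + 2. Each letter becomes 2×(its alphabet position, a=1..z=26) + 2.
For hybrid: h=8→18, y=25→52, b=2→6, r=18→38, i=9→20, d=4→10.

18, 52, 6, 38, 20, 10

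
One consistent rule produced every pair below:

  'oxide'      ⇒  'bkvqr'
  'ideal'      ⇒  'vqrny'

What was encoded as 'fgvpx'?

stick

Compare letters: o→b is +13, x→k is +13, i→v is +13 — a constant shift. Every letter moves 13 places later in the alphabet, wrapping around z→a.
Reversing it on fgvpx: f−13=s, g−13=t, v−13=i, p−13=c, x−13=k.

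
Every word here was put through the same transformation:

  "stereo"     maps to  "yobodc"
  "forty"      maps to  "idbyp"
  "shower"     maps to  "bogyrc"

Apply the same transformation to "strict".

dmsbdc

Two steps: reverse the string, then apply a Caesar shift of +10.
For strict: reverse → tcirts; then shift: t+10=d, c+10=m, i+10=s, r+10=b, t+10=d, s+10=c.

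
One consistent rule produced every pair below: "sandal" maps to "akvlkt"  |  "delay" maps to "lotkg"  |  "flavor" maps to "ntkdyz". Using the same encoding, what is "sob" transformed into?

ayj

The shift depends on letter class: consonant s→a is +8, but vowel a→k is +10. The rule splits by letter class: vowels +10, consonants +8.
For sob: s(cons)+8=a, o(vowel)+10=y, b(cons)+8=j.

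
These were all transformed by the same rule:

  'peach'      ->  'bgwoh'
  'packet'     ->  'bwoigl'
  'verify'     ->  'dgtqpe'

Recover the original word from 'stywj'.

organ

p(15)→b(1) and e(4)→g(6) fit y≡9x+22 (mod 26); the inverse of 9 mod 26 is 3. Each letter's alphabet position (a=0..z=25) is mapped through 9·x+22 mod 26 — an affine cipher.
Undoing it on stywj: s(18)→3·(18−22)≡14=o; t(19)→3·(19−22)≡17=r; y(24)→3·(24−22)≡6=g; w(22)→3·(22−22)≡0=a; j(9)→3·(9−22)≡13=n (all mod 26).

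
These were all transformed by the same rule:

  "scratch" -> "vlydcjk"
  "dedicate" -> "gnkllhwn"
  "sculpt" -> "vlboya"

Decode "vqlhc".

sheet

Shifts by position in scratch: pos 0: s→v (+3), pos 1: c→l (+9), pos 2: r→y (+7), pos 3: a→d (+3), pos 4: t→c (+9), pos 5: c→j (+7) — repeating every 3. The shifts repeat in a cycle of length 3: positions 0,1,… shift by +3, +9, +7, then the pattern repeats.
Undoing it on vqlhc: v−3=s, q−9=h, l−7=e, h−3=e, c−9=t.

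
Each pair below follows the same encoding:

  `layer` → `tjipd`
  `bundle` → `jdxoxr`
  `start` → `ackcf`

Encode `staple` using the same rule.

The shift increases by 1 at each position, starting from +8: 8, 9, 10, ….
Applying it to staple: s+8=a, t+9=c, a+10=k, p+11=a, l+12=x, e+13=r.

ackaxr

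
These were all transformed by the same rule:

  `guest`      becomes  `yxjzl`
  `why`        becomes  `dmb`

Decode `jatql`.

glove

Two steps: reverse the string, then apply a Caesar shift of +5.
Undoing it on jatql: shift back: j−5=e, a−5=v, t−5=o, q−5=l, l−5=g → evolg; then reverse → glove.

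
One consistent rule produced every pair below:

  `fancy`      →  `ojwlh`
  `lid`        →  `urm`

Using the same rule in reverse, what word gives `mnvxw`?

demon

Compare letters: f→o is +9, a→j is +9, n→w is +9 — a constant shift. Each letter is shifted forward by 9 in the alphabet (a Caesar shift of +9).
Reversing it on mnvxw: m−9=d, n−9=e, v−9=m, x−9=o, w−9=n.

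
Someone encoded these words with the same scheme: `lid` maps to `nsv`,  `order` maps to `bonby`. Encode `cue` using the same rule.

oem

The output letters match the input read backwards, each shifted +10: lid reversed is dil. Two steps: reverse the string, then apply a Caesar shift of +10.
On cue: reverse → euc; then shift: e+10=o, u+10=e, c+10=m.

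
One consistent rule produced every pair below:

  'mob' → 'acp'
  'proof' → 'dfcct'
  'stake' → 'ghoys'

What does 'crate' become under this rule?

qfohs

Compare letters: m→a is +14, o→c is +14, b→p is +14 — a constant shift. This is a Caesar cipher with shift 14.
Applying it to crate: c+14=q, r+14=f, a+14=o, t+14=h, e+14=s.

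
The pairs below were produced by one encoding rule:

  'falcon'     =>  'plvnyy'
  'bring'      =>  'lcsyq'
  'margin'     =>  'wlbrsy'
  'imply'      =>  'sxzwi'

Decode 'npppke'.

defeat

Shifts by position in falcon: pos 0: f→p (+10), pos 1: a→l (+11), pos 2: l→v (+10), pos 3: c→n (+11) — repeating every 2. It's a Vigenère-style cipher with numeric key [10,11]: position i shifts by key[i mod 2].
Reversing it on npppke: n−10=d, p−11=e, p−10=f, p−11=e, k−10=a, e−11=t.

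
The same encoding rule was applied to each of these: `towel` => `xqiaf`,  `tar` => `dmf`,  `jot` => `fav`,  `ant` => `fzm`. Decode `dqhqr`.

fever

Read the word backwards and shift each letter +12.
Undoing it on dqhqr: shift back: d−12=r, q−12=e, h−12=v, q−12=e, r−12=f → revef; then reverse → fever.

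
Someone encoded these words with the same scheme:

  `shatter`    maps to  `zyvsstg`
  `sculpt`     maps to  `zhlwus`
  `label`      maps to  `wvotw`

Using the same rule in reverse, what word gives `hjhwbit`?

cyclone

s(18)→z(25) and h(7)→y(24) fit y≡19x+21 (mod 26); the inverse of 19 mod 26 is 11. Treating letters as 0–25, the rule is x ↦ 19x + 21 (mod 26).
Decoding hjhwbit: h(7)→11·(7−21)≡2=c; j(9)→11·(9−21)≡24=y; h(7)→11·(7−21)≡2=c; w(22)→11·(22−21)≡11=l; b(1)→11·(1−21)≡14=o; i(8)→11·(8−21)≡13=n; t(19)→11·(19−21)≡4=e (all mod 26).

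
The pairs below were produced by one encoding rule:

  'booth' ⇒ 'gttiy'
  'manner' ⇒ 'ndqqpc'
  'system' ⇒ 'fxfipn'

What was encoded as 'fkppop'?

sleeve

b(1)→g(6) and o(14)→t(19) fit y≡3x+3 (mod 26); the inverse of 3 mod 26 is 9. Each letter's alphabet position (a=0..z=25) is mapped through 3·x+3 mod 26 — an affine cipher.
Undoing it on fkppop: f(5)→9·(5−3)≡18=s; k(10)→9·(10−3)≡11=l; p(15)→9·(15−3)≡4=e; p(15)→9·(15−3)≡4=e; o(14)→9·(14−3)≡21=v; p(15)→9·(15−3)≡4=e (all mod 26).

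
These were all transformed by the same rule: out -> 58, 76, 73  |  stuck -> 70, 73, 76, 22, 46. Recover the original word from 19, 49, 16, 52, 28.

The formula is n = 3×(alphabet index, a=1) + 13.
Undoing it on 19, 49, 16, 52, 28: 19→(19−13)÷3=2=b, 49→(49−13)÷3=12=l, 16→(16−13)÷3=1=a, 52→(52−13)÷3=13=m, 28→(28−13)÷3=5=e.

blame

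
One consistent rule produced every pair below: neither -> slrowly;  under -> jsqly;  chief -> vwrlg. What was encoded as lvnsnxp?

economy

This is an affine cipher: with a=0,…,z=25, each position x becomes (21x+5) mod 26.
Decoding lvnsnxp: l(11)→5·(11−5)≡4=e; v(21)→5·(21−5)≡2=c; n(13)→5·(13−5)≡14=o; s(18)→5·(18−5)≡13=n; n(13)→5·(13−5)≡14=o; x(23)→5·(23−5)≡12=m; p(15)→5·(15−5)≡24=y (all mod 26).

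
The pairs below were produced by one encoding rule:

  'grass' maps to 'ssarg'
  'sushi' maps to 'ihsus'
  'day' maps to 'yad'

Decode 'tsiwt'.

twist

The output letters match the input read backwards: grass reversed is ssarg. The word is simply reversed.
Reversing it on tsiwt: then reverse → twist.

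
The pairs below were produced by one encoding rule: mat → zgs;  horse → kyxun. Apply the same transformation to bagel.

The output letters match the input read backwards, each shifted +6: mat reversed is tam. Two steps: reverse the string, then apply a Caesar shift of +6.
For bagel: reverse → legab; then shift: l+6=r, e+6=k, g+6=m, a+6=g, b+6=h.

rkmgh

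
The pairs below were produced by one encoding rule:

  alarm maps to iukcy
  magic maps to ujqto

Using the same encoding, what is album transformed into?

Each letter shifts forward by (position + 8), i.e. 8, 9, 10, … — the shift grows by one for each successive letter.
For album: a+8=i, l+9=u, b+10=l, u+11=f, m+12=y.

iulfy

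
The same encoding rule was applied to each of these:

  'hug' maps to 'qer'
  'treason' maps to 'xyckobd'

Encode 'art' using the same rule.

dbk

The output letters match the input read backwards, each shifted +10: hug reversed is guh. Read the word backwards and shift each letter +10.
On art: reverse → tra; then shift: t+10=d, r+10=b, a+10=k.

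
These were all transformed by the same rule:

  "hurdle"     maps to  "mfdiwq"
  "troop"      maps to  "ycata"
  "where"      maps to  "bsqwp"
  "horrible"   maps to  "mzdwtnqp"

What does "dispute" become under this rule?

Shifts by position in hurdle: pos 0: h→m (+5), pos 1: u→f (+11), pos 2: r→d (+12), pos 3: d→i (+5), pos 4: l→w (+11), pos 5: e→q (+12) — repeating every 3. The shifts repeat in a cycle of length 3: positions 0,1,… shift by +5, +11, +12, then the pattern repeats.
Applying it to dispute: d+5=i, i+11=t, s+12=e, p+5=u, u+11=f, t+12=f, e+5=j.

iteuffj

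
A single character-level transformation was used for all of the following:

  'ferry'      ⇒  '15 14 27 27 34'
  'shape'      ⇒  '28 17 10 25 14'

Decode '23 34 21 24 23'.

nylon

Each letter is replaced by its alphabet position (a=1..z=26) + 9.
Undoing it on 23 34 21 24 23: 23→(23−9)÷1=14=n, 34→(34−9)÷1=25=y, 21→(21−9)÷1=12=l, 24→(24−9)÷1=15=o, 23→(23−9)÷1=14=n.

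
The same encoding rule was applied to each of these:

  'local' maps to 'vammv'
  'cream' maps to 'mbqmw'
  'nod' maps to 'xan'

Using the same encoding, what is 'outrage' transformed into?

The shift depends on letter class: consonant l→v is +10, but vowel o→a is +12. The rule splits by letter class: vowels +12, consonants +10.
On outrage: o(vowel)+12=a, u(vowel)+12=g, t(cons)+10=d, r(cons)+10=b, a(vowel)+12=m, g(cons)+10=q, e(vowel)+12=q.

agdbmqq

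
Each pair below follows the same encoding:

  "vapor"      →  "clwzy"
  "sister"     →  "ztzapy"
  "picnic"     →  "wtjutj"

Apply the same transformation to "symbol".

zftizs

The shift depends on letter class: consonant v→c is +7, but vowel a→l is +11. Vowels shift forward by 11 and consonants shift forward by 7.
Applying it to symbol: s(cons)+7=z, y(cons)+7=f, m(cons)+7=t, b(cons)+7=i, o(vowel)+11=z, l(cons)+7=s.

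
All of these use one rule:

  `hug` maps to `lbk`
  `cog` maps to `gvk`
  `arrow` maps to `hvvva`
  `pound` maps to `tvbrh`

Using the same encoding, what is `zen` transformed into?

Vowels shift forward by 7 and consonants shift forward by 4.
On zen: z(cons)+4=d, e(vowel)+7=l, n(cons)+4=r.

dlr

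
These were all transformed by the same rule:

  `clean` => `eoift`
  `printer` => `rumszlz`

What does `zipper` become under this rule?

Letter i (0-indexed) is shifted by i+2, so successive shifts are 2, 3, 4, ….
On zipper: z+2=b, i+3=l, p+4=t, p+5=u, e+6=k, r+7=y.

bltuky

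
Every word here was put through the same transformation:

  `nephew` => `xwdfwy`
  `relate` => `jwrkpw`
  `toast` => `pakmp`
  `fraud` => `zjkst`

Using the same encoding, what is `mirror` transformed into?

uijjaj

Each letter's alphabet position (a=0..z=25) is mapped through 3·x+10 mod 26 — an affine cipher.
On mirror: m(12)→3·12+10≡20=u; i(8)→3·8+10≡8=i; r(17)→3·17+10≡9=j; r(17)→3·17+10≡9=j; o(14)→3·14+10≡0=a; r(17)→3·17+10≡9=j (all mod 26).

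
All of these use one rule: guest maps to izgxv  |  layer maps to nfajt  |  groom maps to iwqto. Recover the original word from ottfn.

Shifts by position in guest: pos 0: g→i (+2), pos 1: u→z (+5), pos 2: e→g (+2), pos 3: s→x (+5) — repeating every 2. A repeating key of period 2 is used — shifts +2, +5 over and over.
Reversing it on ottfn: o−2=m, t−5=o, t−2=r, f−5=a, n−2=l.

moral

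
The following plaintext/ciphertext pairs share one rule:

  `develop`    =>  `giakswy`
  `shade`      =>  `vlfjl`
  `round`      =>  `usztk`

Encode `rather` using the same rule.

ueynlz

The shift increases by 1 at each position, starting from +3: 3, 4, 5, ….
Applying it to rather: r+3=u, a+4=e, t+5=y, h+6=n, e+7=l, r+8=z.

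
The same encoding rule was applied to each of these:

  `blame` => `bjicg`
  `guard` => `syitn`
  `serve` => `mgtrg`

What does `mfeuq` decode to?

b(1)→b(1) and l(11)→j(9) fit y≡19x+8 (mod 26); the inverse of 19 mod 26 is 11. Treating letters as 0–25, the rule is x ↦ 19x + 8 (mod 26).
Reversing it on mfeuq: m(12)→11·(12−8)≡18=s; f(5)→11·(5−8)≡19=t; e(4)→11·(4−8)≡8=i; u(20)→11·(20−8)≡2=c; q(16)→11·(16−8)≡10=k (all mod 26).

stick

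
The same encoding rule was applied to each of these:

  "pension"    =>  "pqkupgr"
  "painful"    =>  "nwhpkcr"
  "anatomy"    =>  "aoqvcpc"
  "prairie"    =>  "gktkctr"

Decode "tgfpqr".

ponder

Read the word backwards and shift each letter +2.
Reversing it on tgfpqr: shift back: t−2=r, g−2=e, f−2=d, p−2=n, q−2=o, r−2=p → rednop; then reverse → ponder.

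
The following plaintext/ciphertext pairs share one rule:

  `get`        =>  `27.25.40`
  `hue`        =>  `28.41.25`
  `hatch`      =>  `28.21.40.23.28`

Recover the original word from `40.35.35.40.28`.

g is letter #7 and maps to 27: an offset of 20. Letters become their 1-based position plus 20 (so a→21, b→22, …).
Reversing it on 40.35.35.40.28: 40→(40−20)÷1=20=t, 35→(35−20)÷1=15=o, 35→(35−20)÷1=15=o, 40→(40−20)÷1=20=t, 28→(28−20)÷1=8=h.

tooth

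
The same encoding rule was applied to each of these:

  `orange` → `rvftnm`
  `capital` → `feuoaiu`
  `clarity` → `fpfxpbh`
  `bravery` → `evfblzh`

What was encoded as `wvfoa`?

trait

In orange: o→r is +3, r→v is +4, a→f is +5, n→t is +6 — the shift increases by 1 each position. Letter i (0-indexed) is shifted by i+3, so successive shifts are 3, 4, 5, ….
Reversing it on wvfoa: w−3=t, v−4=r, f−5=a, o−6=i, a−7=t.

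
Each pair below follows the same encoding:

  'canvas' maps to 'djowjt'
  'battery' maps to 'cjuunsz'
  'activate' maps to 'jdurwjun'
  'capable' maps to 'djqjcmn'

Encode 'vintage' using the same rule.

Vowels shift forward by 9 and consonants shift forward by 1.
For vintage: v(cons)+1=w, i(vowel)+9=r, n(cons)+1=o, t(cons)+1=u, a(vowel)+9=j, g(cons)+1=h, e(vowel)+9=n.

wroujhn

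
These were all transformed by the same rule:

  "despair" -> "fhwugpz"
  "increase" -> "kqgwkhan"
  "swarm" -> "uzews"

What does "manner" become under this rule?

odrsky

Letter i (0-indexed) is shifted by i+2, so successive shifts are 2, 3, 4, ….
Applying it to manner: m+2=o, a+3=d, n+4=r, n+5=s, e+6=k, r+7=y.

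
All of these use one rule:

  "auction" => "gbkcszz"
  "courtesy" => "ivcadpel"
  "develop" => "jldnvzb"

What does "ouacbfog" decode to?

instruct

Each letter shifts forward by (position + 6), i.e. 6, 7, 8, … — the shift grows by one for each successive letter.
Decoding ouacbfog: o−6=i, u−7=n, a−8=s, c−9=t, b−10=r, f−11=u, o−12=c, g−13=t.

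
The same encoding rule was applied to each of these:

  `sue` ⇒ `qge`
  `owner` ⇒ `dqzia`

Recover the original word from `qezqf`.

tense

The output letters match the input read backwards, each shifted +12: sue reversed is eus. The word is reversed, then every letter is shifted forward by 12.
Reversing it on qezqf: shift back: q−12=e, e−12=s, z−12=n, q−12=e, f−12=t → esnet; then reverse → tense.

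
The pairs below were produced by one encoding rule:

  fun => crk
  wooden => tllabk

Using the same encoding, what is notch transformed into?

klqze

Compare letters: f→c is +23, u→r is +23, n→k is +23 — a constant shift. Every letter moves 23 places later in the alphabet, wrapping around z→a.
For notch: n+23=k, o+23=l, t+23=q, c+23=z, h+23=e.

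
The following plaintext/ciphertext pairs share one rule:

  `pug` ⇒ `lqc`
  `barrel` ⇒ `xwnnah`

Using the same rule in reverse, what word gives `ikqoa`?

Compare letters: p→l is +22, u→q is +22, g→c is +22 — a constant shift. This is a Caesar cipher with shift 22.
Decoding ikqoa: i−22=m, k−22=o, q−22=u, o−22=s, a−22=e.

mouse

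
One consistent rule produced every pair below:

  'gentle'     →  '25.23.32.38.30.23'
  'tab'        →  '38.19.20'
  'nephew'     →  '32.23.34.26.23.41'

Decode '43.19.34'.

yap

g is letter #7 and maps to 25: an offset of 18. The number is (letter's place in the alphabet, a=1) + 18.
Undoing it on 43.19.34: 43→(43−18)÷1=25=y, 19→(19−18)÷1=1=a, 34→(34−18)÷1=16=p.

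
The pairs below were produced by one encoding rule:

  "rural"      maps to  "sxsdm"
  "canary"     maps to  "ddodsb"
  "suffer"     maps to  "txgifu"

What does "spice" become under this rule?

Shifts by position in rural: pos 0: r→s (+1), pos 1: u→x (+3), pos 2: r→s (+1), pos 3: a→d (+3) — repeating every 2. It's a Vigenère-style cipher with numeric key [1,3]: position i shifts by key[i mod 2].
For spice: s+1=t, p+3=s, i+1=j, c+3=f, e+1=f.

tsjff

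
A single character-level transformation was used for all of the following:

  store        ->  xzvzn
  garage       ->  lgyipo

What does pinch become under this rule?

In store: s→x is +5, t→z is +6, o→v is +7, r→z is +8 — the shift increases by 1 each position. Letter i (0-indexed) is shifted by i+5, so successive shifts are 5, 6, 7, ….
For pinch: p+5=u, i+6=o, n+7=u, c+8=k, h+9=q.

uoukq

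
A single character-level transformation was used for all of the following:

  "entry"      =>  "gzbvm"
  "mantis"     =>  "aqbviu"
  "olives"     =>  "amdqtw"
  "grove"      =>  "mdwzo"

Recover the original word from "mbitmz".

relate

The output letters match the input read backwards, each shifted +8: entry reversed is yrtne. The word is reversed, then every letter is shifted forward by 8.
Undoing it on mbitmz: shift back: m−8=e, b−8=t, i−8=a, t−8=l, m−8=e, z−8=r → etaler; then reverse → relate.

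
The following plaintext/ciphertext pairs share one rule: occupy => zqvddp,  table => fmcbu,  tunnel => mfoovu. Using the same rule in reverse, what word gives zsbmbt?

salary

The output letters match the input read backwards, each shifted +1: occupy reversed is ypucco. Read the word backwards and shift each letter +1.
Decoding zsbmbt: shift back: z−1=y, s−1=r, b−1=a, m−1=l, b−1=a, t−1=s → yralas; then reverse → salary.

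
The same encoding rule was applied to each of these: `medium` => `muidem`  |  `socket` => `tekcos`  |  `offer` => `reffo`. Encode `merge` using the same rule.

The output letters match the input read backwards: medium reversed is muidem. It's just the letters in reverse order.
For merge: reverse → egrem.

egrem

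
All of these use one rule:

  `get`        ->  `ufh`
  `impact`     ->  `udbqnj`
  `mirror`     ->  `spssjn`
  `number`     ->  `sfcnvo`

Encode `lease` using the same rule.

ftbfm

The output letters match the input read backwards, each shifted +1: get reversed is teg. The word is reversed, then every letter is shifted forward by 1.
For lease: reverse → esael; then shift: e+1=f, s+1=t, a+1=b, e+1=f, l+1=m.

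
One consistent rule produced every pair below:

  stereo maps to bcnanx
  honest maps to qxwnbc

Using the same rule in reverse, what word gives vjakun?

marble

Each letter is shifted forward by 9 in the alphabet (a Caesar shift of +9).
Reversing it on vjakun: v−9=m, j−9=a, a−9=r, k−9=b, u−9=l, n−9=e.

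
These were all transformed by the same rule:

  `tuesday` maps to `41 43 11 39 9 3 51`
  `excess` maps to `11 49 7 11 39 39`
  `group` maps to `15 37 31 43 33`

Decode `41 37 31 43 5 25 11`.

t(#20)→41 and u(#21)→43: differences scale by 2, so n = 2·pos + 1. Each letter becomes 2×(its alphabet position, a=1..z=26) + 1.
Decoding 41 37 31 43 5 25 11: 41→(41−1)÷2=20=t, 37→(37−1)÷2=18=r, 31→(31−1)÷2=15=o, 43→(43−1)÷2=21=u, 5→(5−1)÷2=2=b, 25→(25−1)÷2=12=l, 11→(11−1)÷2=5=e.

trouble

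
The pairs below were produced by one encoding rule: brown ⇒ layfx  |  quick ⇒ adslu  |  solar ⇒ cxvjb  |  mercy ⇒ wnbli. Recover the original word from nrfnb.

diver

Shifts by position in brown: pos 0: b→l (+10), pos 1: r→a (+9), pos 2: o→y (+10), pos 3: w→f (+9) — repeating every 2. It's a Vigenère-style cipher with numeric key [10,9]: position i shifts by key[i mod 2].
Decoding nrfnb: n−10=d, r−9=i, f−10=v, n−9=e, b−10=r.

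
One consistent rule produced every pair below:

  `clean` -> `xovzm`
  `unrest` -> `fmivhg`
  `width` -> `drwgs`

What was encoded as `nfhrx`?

music

Each pair mirrors across the alphabet (c↔x, l↔o, e↔v): positions sum to 25. This is the alphabet-reversal cipher (Atbash): a becomes z, b becomes y, etc.
Reversing it on nfhrx: n↔m, f↔u, h↔s, r↔i, x↔c.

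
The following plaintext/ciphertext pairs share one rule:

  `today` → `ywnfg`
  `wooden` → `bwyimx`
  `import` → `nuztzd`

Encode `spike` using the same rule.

Shifts by position in today: pos 0: t→y (+5), pos 1: o→w (+8), pos 2: d→n (+10), pos 3: a→f (+5), pos 4: y→g (+8) — repeating every 3. The shifts repeat in a cycle of length 3: positions 0,1,… shift by +5, +8, +10, then the pattern repeats.
For spike: s+5=x, p+8=x, i+10=s, k+5=p, e+8=m.

xxspm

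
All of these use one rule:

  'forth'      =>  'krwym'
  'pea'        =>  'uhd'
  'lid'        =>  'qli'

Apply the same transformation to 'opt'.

The rule splits by letter class: vowels +3, consonants +5.
For opt: o(vowel)+3=r, p(cons)+5=u, t(cons)+5=y.

ruy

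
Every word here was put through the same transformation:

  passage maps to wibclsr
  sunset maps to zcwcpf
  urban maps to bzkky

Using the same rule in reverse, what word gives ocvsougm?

Letter i (0-indexed) is shifted by i+7, so successive shifts are 7, 8, 9, ….
Undoing it on ocvsougm: o−7=h, c−8=u, v−9=m, s−10=i, o−11=d, u−12=i, g−13=t, m−14=y.

humidity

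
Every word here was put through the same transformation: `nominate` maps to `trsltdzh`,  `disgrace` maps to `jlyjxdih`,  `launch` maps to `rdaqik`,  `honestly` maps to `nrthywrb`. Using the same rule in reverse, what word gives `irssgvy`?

Shifts by position in nominate: pos 0: n→t (+6), pos 1: o→r (+3), pos 2: m→s (+6), pos 3: i→l (+3) — repeating every 2. A repeating key of period 2 is used — shifts +6, +3 over and over.
Decoding irssgvy: i−6=c, r−3=o, s−6=m, s−3=p, g−6=a, v−3=s, y−6=s.

compass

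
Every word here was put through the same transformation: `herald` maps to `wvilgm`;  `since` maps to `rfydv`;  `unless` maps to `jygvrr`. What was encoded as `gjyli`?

lunar

Treating letters as 0–25, the rule is x ↦ 9x + 11 (mod 26).
Decoding gjyli: g(6)→3·(6−11)≡11=l; j(9)→3·(9−11)≡20=u; y(24)→3·(24−11)≡13=n; l(11)→3·(11−11)≡0=a; i(8)→3·(8−11)≡17=r (all mod 26).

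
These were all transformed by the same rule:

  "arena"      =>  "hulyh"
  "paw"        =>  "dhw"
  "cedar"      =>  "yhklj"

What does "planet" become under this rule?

aluhsw

The word is reversed, then every letter is shifted forward by 7.
Applying it to planet: reverse → tenalp; then shift: t+7=a, e+7=l, n+7=u, a+7=h, l+7=s, p+7=w.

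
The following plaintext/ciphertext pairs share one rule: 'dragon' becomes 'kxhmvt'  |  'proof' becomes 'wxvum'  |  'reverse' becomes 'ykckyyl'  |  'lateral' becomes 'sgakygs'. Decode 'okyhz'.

Shifts by position in dragon: pos 0: d→k (+7), pos 1: r→x (+6), pos 2: a→h (+7), pos 3: g→m (+6) — repeating every 2. A repeating key of period 2 is used — shifts +7, +6 over and over.
Decoding okyhz: o−7=h, k−6=e, y−7=r, h−6=b, z−7=s.

herbs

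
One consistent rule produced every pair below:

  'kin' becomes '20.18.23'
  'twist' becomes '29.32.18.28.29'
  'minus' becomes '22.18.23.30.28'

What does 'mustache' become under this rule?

The number is (letter's place in the alphabet, a=1) + 9.
On mustache: m=13→22, u=21→30, s=19→28, t=20→29, a=1→10, c=3→12, h=8→17, e=5→14.

22.30.28.29.10.12.17.14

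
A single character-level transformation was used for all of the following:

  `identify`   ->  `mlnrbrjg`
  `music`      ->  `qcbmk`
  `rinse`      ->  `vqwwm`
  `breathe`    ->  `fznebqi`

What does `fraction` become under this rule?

jzjgbrsv

A repeating key of period 3 is used — shifts +4, +8, +9 over and over.
Applying it to fraction: f+4=j, r+8=z, a+9=j, c+4=g, t+8=b, i+9=r, o+4=s, n+8=v.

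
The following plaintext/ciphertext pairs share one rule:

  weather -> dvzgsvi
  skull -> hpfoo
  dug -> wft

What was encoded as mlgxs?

Each pair mirrors across the alphabet (w↔d, e↔v, a↔z): positions sum to 25. Each letter is replaced by its mirror in the alphabet: a↔z, b↔y, c↔x, and so on (the Atbash cipher).
Undoing it on mlgxs: m↔n, l↔o, g↔t, x↔c, s↔h.

notch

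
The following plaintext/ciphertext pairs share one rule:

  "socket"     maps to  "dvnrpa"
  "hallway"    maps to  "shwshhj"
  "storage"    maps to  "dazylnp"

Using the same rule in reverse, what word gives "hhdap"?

Shifts by position in socket: pos 0: s→d (+11), pos 1: o→v (+7), pos 2: c→n (+11), pos 3: k→r (+7) — repeating every 2. It's a Vigenère-style cipher with numeric key [11,7]: position i shifts by key[i mod 2].
Decoding hhdap: h−11=w, h−7=a, d−11=s, a−7=t, p−11=e.

waste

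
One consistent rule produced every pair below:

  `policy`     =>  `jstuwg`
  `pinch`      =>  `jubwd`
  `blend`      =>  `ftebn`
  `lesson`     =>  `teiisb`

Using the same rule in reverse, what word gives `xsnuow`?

zodiac

p(15)→j(9) and o(14)→s(18) fit y≡17x+14 (mod 26); the inverse of 17 mod 26 is 23. This is an affine cipher: with a=0,…,z=25, each position x becomes (17x+14) mod 26.
Decoding xsnuow: x(23)→23·(23−14)≡25=z; s(18)→23·(18−14)≡14=o; n(13)→23·(13−14)≡3=d; u(20)→23·(20−14)≡8=i; o(14)→23·(14−14)≡0=a; w(22)→23·(22−14)≡2=c (all mod 26).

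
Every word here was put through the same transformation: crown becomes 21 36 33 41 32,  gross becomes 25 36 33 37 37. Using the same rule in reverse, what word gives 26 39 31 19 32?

human

c is letter #3 and maps to 21: an offset of 18. Each letter is replaced by its alphabet position (a=1..z=26) + 18.
Undoing it on 26 39 31 19 32: 26→(26−18)÷1=8=h, 39→(39−18)÷1=21=u, 31→(31−18)÷1=13=m, 19→(19−18)÷1=1=a, 32→(32−18)÷1=14=n.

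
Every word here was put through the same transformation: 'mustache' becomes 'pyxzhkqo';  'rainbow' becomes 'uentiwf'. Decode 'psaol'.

movie

In mustache: m→p is +3, u→y is +4, s→x is +5, t→z is +6 — the shift increases by 1 each position. The shift increases by 1 at each position, starting from +3: 3, 4, 5, ….
Reversing it on psaol: p−3=m, s−4=o, a−5=v, o−6=i, l−7=e.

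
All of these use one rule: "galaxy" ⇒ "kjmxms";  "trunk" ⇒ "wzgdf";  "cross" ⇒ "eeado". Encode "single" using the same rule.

qxszue

The output letters match the input read backwards, each shifted +12: galaxy reversed is yxalag. The word is reversed, then every letter is shifted forward by 12.
For single: reverse → elgnis; then shift: e+12=q, l+12=x, g+12=s, n+12=z, i+12=u, s+12=e.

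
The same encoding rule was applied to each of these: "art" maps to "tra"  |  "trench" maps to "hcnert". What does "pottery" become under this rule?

The output letters match the input read backwards: art reversed is tra. It's just the letters in reverse order.
On pottery: reverse → yrettop.

yrettop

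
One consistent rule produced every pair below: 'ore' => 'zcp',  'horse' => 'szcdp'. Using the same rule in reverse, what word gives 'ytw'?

nil

Compare letters: o→z is +11, r→c is +11, e→p is +11 — a constant shift. Each letter is shifted forward by 11 in the alphabet (a Caesar shift of +11).
Decoding ytw: y−11=n, t−11=i, w−11=l.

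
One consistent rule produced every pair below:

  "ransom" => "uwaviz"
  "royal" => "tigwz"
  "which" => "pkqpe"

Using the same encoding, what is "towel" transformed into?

The output letters match the input read backwards, each shifted +8: ransom reversed is mosnar. The word is reversed, then every letter is shifted forward by 8.
On towel: reverse → lewot; then shift: l+8=t, e+8=m, w+8=e, o+8=w, t+8=b.

tmewb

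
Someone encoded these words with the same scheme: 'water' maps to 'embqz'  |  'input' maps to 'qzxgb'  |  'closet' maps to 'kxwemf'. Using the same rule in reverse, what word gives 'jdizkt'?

Shifts by position in water: pos 0: w→e (+8), pos 1: a→m (+12), pos 2: t→b (+8), pos 3: e→q (+12) — repeating every 2. It's a Vigenère-style cipher with numeric key [8,12]: position i shifts by key[i mod 2].
Decoding jdizkt: j−8=b, d−12=r, i−8=a, z−12=n, k−8=c, t−12=h.

branch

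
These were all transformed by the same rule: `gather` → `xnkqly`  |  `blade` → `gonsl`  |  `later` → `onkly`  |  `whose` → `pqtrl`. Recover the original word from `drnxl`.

g(6)→x(23) and a(0)→n(13) fit y≡19x+13 (mod 26); the inverse of 19 mod 26 is 11. This is an affine cipher: with a=0,…,z=25, each position x becomes (19x+13) mod 26.
Undoing it on drnxl: d(3)→11·(3−13)≡20=u; r(17)→11·(17−13)≡18=s; n(13)→11·(13−13)≡0=a; x(23)→11·(23−13)≡6=g; l(11)→11·(11−13)≡4=e (all mod 26).

usage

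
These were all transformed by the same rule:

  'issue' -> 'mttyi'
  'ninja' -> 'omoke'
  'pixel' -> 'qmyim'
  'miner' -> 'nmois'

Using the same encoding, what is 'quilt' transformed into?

rymmu

The shift depends on letter class: consonant s→t is +1, but vowel i→m is +4. The rule splits by letter class: vowels +4, consonants +1.
On quilt: q(cons)+1=r, u(vowel)+4=y, i(vowel)+4=m, l(cons)+1=m, t(cons)+1=u.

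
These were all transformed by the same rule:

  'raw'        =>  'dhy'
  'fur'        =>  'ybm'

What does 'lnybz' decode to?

surge

The output letters match the input read backwards, each shifted +7: raw reversed is war. The word is reversed, then every letter is shifted forward by 7.
Reversing it on lnybz: shift back: l−7=e, n−7=g, y−7=r, b−7=u, z−7=s → egrus; then reverse → surge.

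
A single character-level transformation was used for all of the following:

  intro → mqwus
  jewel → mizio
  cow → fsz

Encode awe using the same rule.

The shift depends on letter class: consonant n→q is +3, but vowel i→m is +4. The rule splits by letter class: vowels +4, consonants +3.
For awe: a(vowel)+4=e, w(cons)+3=z, e(vowel)+4=i.

ezi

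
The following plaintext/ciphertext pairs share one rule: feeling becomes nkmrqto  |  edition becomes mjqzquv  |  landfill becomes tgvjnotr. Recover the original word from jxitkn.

Shifts by position in feeling: pos 0: f→n (+8), pos 1: e→k (+6), pos 2: e→m (+8), pos 3: l→r (+6) — repeating every 2. The shifts repeat in a cycle of length 2: positions 0,1,… shift by +8, +6, then the pattern repeats.
Reversing it on jxitkn: j−8=b, x−6=r, i−8=a, t−6=n, k−8=c, n−6=h.

branch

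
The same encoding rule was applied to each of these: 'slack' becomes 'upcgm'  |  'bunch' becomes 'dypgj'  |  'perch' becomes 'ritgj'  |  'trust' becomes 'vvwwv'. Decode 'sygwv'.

quest

It's a Vigenère-style cipher with numeric key [2,4]: position i shifts by key[i mod 2].
Decoding sygwv: s−2=q, y−4=u, g−2=e, w−4=s, v−2=t.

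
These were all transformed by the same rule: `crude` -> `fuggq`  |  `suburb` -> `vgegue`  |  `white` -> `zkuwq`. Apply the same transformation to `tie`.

wuq

The shift depends on letter class: consonant c→f is +3, but vowel u→g is +12. Two shifts are in play — +12 for a/e/i/o/u, +3 for every other letter.
On tie: t(cons)+3=w, i(vowel)+12=u, e(vowel)+12=q.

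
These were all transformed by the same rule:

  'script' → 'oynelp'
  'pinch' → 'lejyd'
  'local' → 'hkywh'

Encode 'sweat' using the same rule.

osawp

Compare letters: s→o is +22, c→y is +22, r→n is +22 — a constant shift. This is a Caesar cipher with shift 22.
On sweat: s+22=o, w+22=s, e+22=a, a+22=w, t+22=p.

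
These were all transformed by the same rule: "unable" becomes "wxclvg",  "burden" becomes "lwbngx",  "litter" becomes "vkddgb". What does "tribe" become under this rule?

The shift depends on letter class: consonant n→x is +10, but vowel u→w is +2. Two shifts are in play — +2 for a/e/i/o/u, +10 for every other letter.
For tribe: t(cons)+10=d, r(cons)+10=b, i(vowel)+2=k, b(cons)+10=l, e(vowel)+2=g.

dbklg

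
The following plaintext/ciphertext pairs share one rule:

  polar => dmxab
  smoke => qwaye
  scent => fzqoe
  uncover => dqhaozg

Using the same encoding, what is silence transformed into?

The output letters match the input read backwards, each shifted +12: polar reversed is ralop. The word is reversed, then every letter is shifted forward by 12.
On silence: reverse → ecnelis; then shift: e+12=q, c+12=o, n+12=z, e+12=q, l+12=x, i+12=u, s+12=e.

qozqxue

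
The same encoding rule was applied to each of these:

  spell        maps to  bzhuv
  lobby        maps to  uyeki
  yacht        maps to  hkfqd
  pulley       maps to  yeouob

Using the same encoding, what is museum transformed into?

vevnep

Shifts by position in spell: pos 0: s→b (+9), pos 1: p→z (+10), pos 2: e→h (+3), pos 3: l→u (+9), pos 4: l→v (+10) — repeating every 3. The shifts repeat in a cycle of length 3: positions 0,1,… shift by +9, +10, +3, then the pattern repeats.
On museum: m+9=v, u+10=e, s+3=v, e+9=n, u+10=e, m+3=p.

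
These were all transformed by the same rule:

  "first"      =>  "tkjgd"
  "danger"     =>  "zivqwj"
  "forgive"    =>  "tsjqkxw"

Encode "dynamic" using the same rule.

zoviykc

f(5)→t(19) and i(8)→k(10) fit y≡23x+8 (mod 26); the inverse of 23 mod 26 is 17. Treating letters as 0–25, the rule is x ↦ 23x + 8 (mod 26).
On dynamic: d(3)→23·3+8≡25=z; y(24)→23·24+8≡14=o; n(13)→23·13+8≡21=v; a(0)→23·0+8≡8=i; m(12)→23·12+8≡24=y; i(8)→23·8+8≡10=k; c(2)→23·2+8≡2=c (all mod 26).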